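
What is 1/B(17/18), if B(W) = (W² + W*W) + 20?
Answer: 162/3529 ≈ 0.045905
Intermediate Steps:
B(W) = 20 + 2*W² (B(W) = (W² + W²) + 20 = 2*W² + 20 = 20 + 2*W²)
1/B(17/18) = 1/(20 + 2*(17/18)²) = 1/(20 + 2*(289/324)) = 1/(20 + 289/162) = 1/(3529/162) = 162/3529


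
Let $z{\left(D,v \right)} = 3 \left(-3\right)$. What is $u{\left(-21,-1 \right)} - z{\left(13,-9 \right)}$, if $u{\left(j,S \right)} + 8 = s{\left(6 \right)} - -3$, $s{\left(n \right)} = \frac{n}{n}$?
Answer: $5$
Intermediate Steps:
$z{\left(D,v \right)} = -9$
$s{\left(n \right)} = 1$
$u{\left(j,S \right)} = -4$ ($u{\left(j,S \right)} = -8 + \left(1 - -3\right) = -8 + \left(1 + 3\right) = -8 + 4 = -4$)
$u{\left(-21,-1 \right)} - z{\left(13,-9 \right)} = -4 - -9 = -4 + 9 = 5$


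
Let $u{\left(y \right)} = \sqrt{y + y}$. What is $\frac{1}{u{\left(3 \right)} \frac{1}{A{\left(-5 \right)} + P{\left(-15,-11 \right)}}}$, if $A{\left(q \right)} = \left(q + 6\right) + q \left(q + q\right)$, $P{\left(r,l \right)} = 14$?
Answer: $\frac{65 \sqrt{6}}{6} \approx 26.536$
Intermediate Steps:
$u{\left(y \right)} = \sqrt{2} \sqrt{y}$ ($u{\left(y \right)} = \sqrt{2 y} = \sqrt{2} \sqrt{y}$)
$A{\left(q \right)} = 6 + q + 2 q^{2}$ ($A{\left(q \right)} = \left(6 + q\right) + q 2 q = \left(6 + q\right) + 2 q^{2} = 6 + q + 2 q^{2}$)
$\frac{1}{u{\left(3 \right)} \frac{1}{A{\left(-5 \right)} + P{\left(-15,-11 \right)}}} = \frac{1}{\sqrt{2} \sqrt{3} \frac{1}{\left(6 - 5 + 2 \left(-5\right)^{2}\right) + 14}} = \frac{1}{\sqrt{6} \frac{1}{\left(6 - 5 + 2 \cdot 25\right) + 14}} = \frac{1}{\sqrt{6} \frac{1}{\left(6 - 5 + 50\right) + 14}} = \frac{1}{\sqrt{6} \frac{1}{51 + 14}} = \frac{1}{\sqrt{6} \cdot \frac{1}{65}} = \frac{1}{\frac{1}{65} \sqrt{6}} = \frac{65 \sqrt{6}}{6}$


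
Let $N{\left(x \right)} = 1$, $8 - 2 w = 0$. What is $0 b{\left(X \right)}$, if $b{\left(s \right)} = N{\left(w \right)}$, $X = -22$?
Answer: $0$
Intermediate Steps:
$w = 4$ ($w = 4 - 0 = 4 + 0 = 4$)
$b{\left(s \right)} = 1$
$0 b{\left(X \right)} = 0 \cdot 1 = 0$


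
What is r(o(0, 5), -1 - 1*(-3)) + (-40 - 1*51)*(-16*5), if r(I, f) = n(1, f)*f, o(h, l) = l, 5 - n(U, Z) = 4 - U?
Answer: 7284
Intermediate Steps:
n(U, Z) = 1 + U (n(U, Z) = 5 - (4 - U) = 5 + (-4 + U) = 1 + U)
r(I, f) = 2*f (r(I, f) = (1 + 1)*f = 2*f)
r(o(0, 5), -1 - 1*(-3)) + (-40 - 1*51)*(-16*5) = 2*(-1 - 1*(-3)) + (-40 - 1*51)*(-16*5) = 2*(-1 + 3) + (-40 - 51)*(-80) = 2*2 - 91*(-80) = 4 + 7280 = 7284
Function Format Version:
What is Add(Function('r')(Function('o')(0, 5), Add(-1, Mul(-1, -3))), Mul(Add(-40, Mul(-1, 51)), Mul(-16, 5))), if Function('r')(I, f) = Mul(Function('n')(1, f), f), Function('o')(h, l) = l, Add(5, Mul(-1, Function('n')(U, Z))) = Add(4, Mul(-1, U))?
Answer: 7284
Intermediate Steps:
Function('n')(U, Z) = Add(1, U) (Function('n')(U, Z) = Add(5, Mul(-1, Add(4, Mul(-1, U)))) = Add(5, Add(-4, U)) = Add(1, U))
Function('r')(I, f) = Mul(2, f) (Function('r')(I, f) = Mul(Add(1, 1), f) = Mul(2, f))
Add(Function('r')(Function('o')(0, 5), Add(-1, Mul(-1, -3))), Mul(Add(-40, Mul(-1, 51)), Mul(-16, 5))) = Add(Mul(2, Add(-1, Mul(-1, -3))), Mul(Add(-40, Mul(-1, 51)), Mul(-16, 5))) = Add(Mul(2, Add(-1, 3)), Mul(Add(-40, -51), -80)) = Add(Mul(2, 2), Mul(-91, -80)) = Add(4, 7280) = 7284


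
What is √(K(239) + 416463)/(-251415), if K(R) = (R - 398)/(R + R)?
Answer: -√10572784010/40058790 ≈ -0.0025668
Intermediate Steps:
K(R) = (-398 + R)/(2*R) (K(R) = (-398 + R)/((2*R)) = (-398 + R)*(1/(2*R)) = (-398 + R)/(2*R))
√(K(239) + 416463)/(-251415) = √((½)*(-398 + 239)/239 + 416463)/(-251415) = √((½)*(1/239)*(-159) + 416463)*(-1/251415) = √(-159/478 + 416463)*(-1/251415) = √(199069155/478)*(-1/251415) = (3*√10572784010/478)*(-1/251415) = -√10572784010/40058790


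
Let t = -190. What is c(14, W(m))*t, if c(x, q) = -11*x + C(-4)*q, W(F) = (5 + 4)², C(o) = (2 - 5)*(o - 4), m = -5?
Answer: -340100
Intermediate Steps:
C(o) = 12 - 3*o (C(o) = -3*(-4 + o) = 12 - 3*o)
W(F) = 81 (W(F) = 9² = 81)
c(x, q) = -11*x + 24*q (c(x, q) = -11*x + (12 - 3*(-4))*q = -11*x + (12 + 12)*q = -11*x + 24*q)
c(14, W(m))*t = (-11*14 + 24*81)*(-190) = (-154 + 1944)*(-190) = 1790*(-190) = -340100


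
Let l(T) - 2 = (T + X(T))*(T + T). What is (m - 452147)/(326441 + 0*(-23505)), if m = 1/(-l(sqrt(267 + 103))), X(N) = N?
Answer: -670081855/483785562 ≈ -1.3851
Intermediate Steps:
l(T) = 2 + 4*T**2 (l(T) = 2 + (T + T)*(T + T) = 2 + (2*T)*(2*T) = 2 + 4*T**2)
m = -1/1482 (m = 1/(-(2 + 4*(sqrt(267 + 103))**2)) = 1/(-(2 + 4*(sqrt(370))**2)) = 1/(-(2 + 4*370)) = 1/(-(2 + 1480)) = 1/(-1*1482) = 1/(-1482) = -1/1482 ≈ -0.00067476)
(m - 452147)/(326441 + 0*(-23505)) = (-1/1482 - 452147)/(326441 + 0*(-23505)) = -670081855/(1482*(326441 + 0)) = -670081855/1482/326441 = -670081855/1482*1/326441 = -670081855/483785562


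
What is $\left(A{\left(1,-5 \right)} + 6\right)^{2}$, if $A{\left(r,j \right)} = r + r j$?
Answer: $4$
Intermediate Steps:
$A{\left(r,j \right)} = r + j r$
$\left(A{\left(1,-5 \right)} + 6\right)^{2} = \left(1 \left(1 - 5\right) + 6\right)^{2} = \left(1 \left(-4\right) + 6\right)^{2} = \left(-4 + 6\right)^{2} = 2^{2} = 4$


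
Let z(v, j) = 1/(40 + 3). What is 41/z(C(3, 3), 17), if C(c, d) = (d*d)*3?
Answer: 1763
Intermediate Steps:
C(c, d) = 3*d**2 (C(c, d) = d**2*3 = 3*d**2)
z(v, j) = 1/43
41/z(C(3, 3), 17) = 41/(1/43) = 41*43 = 1763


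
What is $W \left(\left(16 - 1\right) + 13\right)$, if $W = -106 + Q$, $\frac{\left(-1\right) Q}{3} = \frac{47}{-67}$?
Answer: $- \frac{194908}{67} \approx -2909.1$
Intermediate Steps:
$Q = \frac{141}{67}$ ($Q = - 3 \frac{47}{-67} = - 3 \cdot 47 \left(- \frac{1}{67}\right) = \left(-3\right) \left(- \frac{47}{67}\right) = \frac{141}{67} \approx 2.1045$)
$W = - \frac{6961}{67}$ ($W = -106 + \frac{141}{67} = - \frac{6961}{67} \approx -103.9$)
$W \left(\left(16 - 1\right) + 13\right) = - \frac{6961 \left(\left(16 - 1\right) + 13\right)}{67} = - \frac{6961 \left(15 + 13\right)}{67} = \left(- \frac{6961}{67}\right) 28 = - \frac{194908}{67}$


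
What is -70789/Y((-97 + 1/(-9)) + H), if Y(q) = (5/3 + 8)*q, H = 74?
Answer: 65907/208 ≈ 316.86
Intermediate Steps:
Y(q) = 29*q/3 (Y(q) = (5*(⅓) + 8)*q = (5/3 + 8)*q = 29*q/3)
-70789/Y((-97 + 1/(-9)) + H) = -70789*3/(29*((-97 + 1/(-9)) + 74)) = -70789*3/(29*((-97 - ⅑) + 74)) = -70789*3/(29*(-874/9 + 74)) = -70789/((29/3)*(-208/9)) = -70789/(-6032/27) = -70789*(-27/6032) = 65907/208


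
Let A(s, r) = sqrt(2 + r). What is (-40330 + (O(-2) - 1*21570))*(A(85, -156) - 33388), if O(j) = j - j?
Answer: 2066717200 - 61900*I*sqrt(154) ≈ 2.0667e+9 - 7.6816e+5*I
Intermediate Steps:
O(j) = 0
(-40330 + (O(-2) - 1*21570))*(A(85, -156) - 33388) = (-40330 + (0 - 1*21570))*(sqrt(2 - 156) - 33388) = (-40330 + (0 - 21570))*(sqrt(-154) - 33388) = (-40330 - 21570)*(I*sqrt(154) - 33388) = -61900*(-33388 + I*sqrt(154)) = 2066717200 - 61900*I*sqrt(154)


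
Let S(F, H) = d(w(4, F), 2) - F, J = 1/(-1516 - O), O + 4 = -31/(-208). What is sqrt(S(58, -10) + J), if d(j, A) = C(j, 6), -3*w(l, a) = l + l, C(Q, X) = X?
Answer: 98*I*sqrt(535639481)/314527 ≈ 7.2112*I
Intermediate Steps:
w(l, a) = -2*l/3 (w(l, a) = -(l + l)/3 = -2*l/3)
O = -801/208 (O = -4 - 31/(-208) = -4 - 31*(-1/208) = -4 + 31/208 = -801/208 ≈ -3.8510)
d(j, A) = 6
J = -208/314527 (J = 1/(-1516 - 1*(-801/208)) = 1/(-1516 + 801/208) = 1/(-314527/208) = -208/314527 ≈ -0.00066131)
S(F, H) = 6 - F
sqrt(S(58, -10) + J) = sqrt((6 - 1*58) - 208/314527) = sqrt((6 - 58) - 208/314527) = sqrt(-52 - 208/314527) = sqrt(-16355612/314527) = 98*I*sqrt(535639481)/314527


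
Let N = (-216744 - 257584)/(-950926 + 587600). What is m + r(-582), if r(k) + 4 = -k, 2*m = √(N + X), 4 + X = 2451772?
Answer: 578 + √20227982820934931/181663 ≈ 1360.9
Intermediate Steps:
X = 2451768 (X = -4 + 2451772 = 2451768)
N = 237164/181663 (N = -474328/(-363326) = -474328*(-1/363326) = 237164/181663 ≈ 1.3055)
m = √20227982820934931/181663 (m = √(237164/181663 + 2451768)/2 = √(445395767348/181663)/2 = (2*√20227982820934931/181663)/2 = √20227982820934931/181663 ≈ 782.91)
r(k) = -4 - k
m + r(-582) = √20227982820934931/181663 + (-4 - 1*(-582)) = √20227982820934931/181663 + (-4 + 582) = √20227982820934931/181663 + 578 = 578 + √20227982820934931/181663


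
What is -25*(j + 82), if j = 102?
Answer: -4600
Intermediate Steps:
-25*(j + 82) = -25*(102 + 82) = -25*184 = -4600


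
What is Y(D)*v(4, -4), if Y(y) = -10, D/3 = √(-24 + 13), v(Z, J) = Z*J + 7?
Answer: 90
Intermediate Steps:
v(Z, J) = 7 + J*Z (v(Z, J) = J*Z + 7 = 7 + J*Z)
D = 3*I*√11 (D = 3*√(-24 + 13) = 3*√(-11) = 3*(I*√11) = 3*I*√11 ≈ 9.9499*I)
Y(D)*v(4, -4) = -10*(7 - 4*4) = -10*(7 - 16) = -10*(-9) = 90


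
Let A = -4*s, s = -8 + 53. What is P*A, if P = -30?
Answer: 5400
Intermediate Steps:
s = 45
A = -180 (A = -4*45 = -180)
P*A = -30*(-180) = 5400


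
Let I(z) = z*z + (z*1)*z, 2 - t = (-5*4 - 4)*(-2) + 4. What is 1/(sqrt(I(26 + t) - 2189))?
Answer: -I*sqrt(1037)/1037 ≈ -0.031054*I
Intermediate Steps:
t = -50 (t = 2 - ((-5*4 - 4)*(-2) + 4) = 2 - ((-20 - 4)*(-2) + 4) = 2 - (-24*(-2) + 4) = 2 - (48 + 4) = 2 - 1*52 = 2 - 52 = -50)
I(z) = 2*z**2 (I(z) = z**2 + z*z = z**2 + z**2 = 2*z**2)
1/(sqrt(I(26 + t) - 2189)) = 1/(sqrt(2*(26 - 50)**2 - 2189)) = 1/(sqrt(2*(-24)**2 - 2189)) = 1/(sqrt(2*576 - 2189)) = 1/(sqrt(1152 - 2189)) = 1/(sqrt(-1037)) = 1/(I*sqrt(1037)) = -I*sqrt(1037)/1037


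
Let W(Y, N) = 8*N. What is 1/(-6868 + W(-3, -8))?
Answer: -1/6932 ≈ -0.00014426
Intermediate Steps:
1/(-6868 + W(-3, -8)) = 1/(-6868 + 8*(-8)) = 1/(-6868 - 64) = 1/(-6932) = -1/6932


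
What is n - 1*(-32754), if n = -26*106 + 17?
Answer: 30015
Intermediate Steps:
n = -2739 (n = -2756 + 17 = -2739)
n - 1*(-32754) = -2739 - 1*(-32754) = -2739 + 32754 = 30015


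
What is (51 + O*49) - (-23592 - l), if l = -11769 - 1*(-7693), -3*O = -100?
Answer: 63601/3 ≈ 21200.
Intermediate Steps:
O = 100/3 (O = -⅓*(-100) = 100/3 ≈ 33.333)
l = -4076 (l = -11769 + 7693 = -4076)
(51 + O*49) - (-23592 - l) = (51 + (100/3)*49) - (-23592 - 1*(-4076)) = (51 + 4900/3) - (-23592 + 4076) = 5053/3 - 1*(-19516) = 5053/3 + 19516 = 63601/3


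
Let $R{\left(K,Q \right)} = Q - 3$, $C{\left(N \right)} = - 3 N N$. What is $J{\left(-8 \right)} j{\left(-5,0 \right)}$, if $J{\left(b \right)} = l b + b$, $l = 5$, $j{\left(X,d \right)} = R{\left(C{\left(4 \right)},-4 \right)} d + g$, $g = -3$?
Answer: $144$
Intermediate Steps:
$C{\left(N \right)} = - 3 N^{2}$
$R{\left(K,Q \right)} = -3 + Q$
$j{\left(X,d \right)} = -3 - 7 d$ ($j{\left(X,d \right)} = \left(-3 - 4\right) d - 3 = - 7 d - 3 = -3 - 7 d$)
$J{\left(b \right)} = 6 b$ ($J{\left(b \right)} = 5 b + b = 6 b$)
$J{\left(-8 \right)} j{\left(-5,0 \right)} = 6 \left(-8\right) \left(-3 - 0\right) = - 48 \left(-3 + 0\right) = \left(-48\right) \left(-3\right) = 144$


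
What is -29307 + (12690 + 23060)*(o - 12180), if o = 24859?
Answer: 453244943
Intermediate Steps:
-29307 + (12690 + 23060)*(o - 12180) = -29307 + (12690 + 23060)*(24859 - 12180) = -29307 + 35750*12679 = -29307 + 453274250 = 453244943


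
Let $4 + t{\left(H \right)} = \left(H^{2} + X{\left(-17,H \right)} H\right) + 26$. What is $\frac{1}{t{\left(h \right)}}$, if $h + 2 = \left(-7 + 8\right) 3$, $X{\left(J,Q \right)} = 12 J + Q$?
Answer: $- \frac{1}{180} \approx -0.0055556$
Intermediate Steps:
$X{\left(J,Q \right)} = Q + 12 J$
$h = 1$ ($h = -2 + \left(-7 + 8\right) 3 = -2 + 1 \cdot 3 = -2 + 3 = 1$)
$t{\left(H \right)} = 22 + H^{2} + H \left(-204 + H\right)$ ($t{\left(H \right)} = -4 + \left(\left(H^{2} + \left(H + 12 \left(-17\right)\right) H\right) + 26\right) = -4 + \left(\left(H^{2} + \left(H - 204\right) H\right) + 26\right) = -4 + \left(\left(H^{2} + \left(-204 + H\right) H\right) + 26\right) = -4 + \left(\left(H^{2} + H \left(-204 + H\right)\right) + 26\right) = -4 + \left(26 + H^{2} + H \left(-204 + H\right)\right) = 22 + H^{2} + H \left(-204 + H\right)$)
$\frac{1}{t{\left(h \right)}} = \frac{1}{22 + 1^{2} + 1 \left(-204 + 1\right)} = \frac{1}{22 + 1 + 1 \left(-203\right)} = \frac{1}{22 + 1 - 203} = \frac{1}{-180} = - \frac{1}{180}$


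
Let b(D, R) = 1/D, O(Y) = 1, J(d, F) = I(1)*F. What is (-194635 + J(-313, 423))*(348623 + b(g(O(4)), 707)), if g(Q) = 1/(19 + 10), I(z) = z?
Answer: -67712402224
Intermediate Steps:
J(d, F) = F (J(d, F) = 1*F = F)
g(Q) = 1/29
(-194635 + J(-313, 423))*(348623 + b(g(O(4)), 707)) = (-194635 + 423)*(348623 + 1/(1/29)) = -194212*(348623 + 29) = -194212*348652 = -67712402224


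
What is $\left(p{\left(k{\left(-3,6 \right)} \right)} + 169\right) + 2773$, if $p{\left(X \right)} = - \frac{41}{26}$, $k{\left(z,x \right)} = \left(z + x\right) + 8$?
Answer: $\frac{76451}{26} \approx 2940.4$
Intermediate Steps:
$k{\left(z,x \right)} = 8 + x + z$ ($k{\left(z,x \right)} = \left(x + z\right) + 8 = 8 + x + z$)
$p{\left(X \right)} = - \frac{41}{26}$ ($p{\left(X \right)} = \left(-41\right) \frac{1}{26} = - \frac{41}{26}$)
$\left(p{\left(k{\left(-3,6 \right)} \right)} + 169\right) + 2773 = \left(- \frac{41}{26} + 169\right) + 2773 = \frac{4353}{26} + 2773 = \frac{76451}{26}$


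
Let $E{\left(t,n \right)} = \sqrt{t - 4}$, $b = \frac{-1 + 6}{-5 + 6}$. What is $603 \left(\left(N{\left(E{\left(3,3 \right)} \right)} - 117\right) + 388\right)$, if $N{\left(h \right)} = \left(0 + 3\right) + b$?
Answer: $168237$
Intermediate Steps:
$b = 5$ ($b = \frac{5}{1} = 5 \cdot 1 = 5$)
$E{\left(t,n \right)} = \sqrt{-4 + t}$
$N{\left(h \right)} = 8$ ($N{\left(h \right)} = \left(0 + 3\right) + 5 = 3 + 5 = 8$)
$603 \left(\left(N{\left(E{\left(3,3 \right)} \right)} - 117\right) + 388\right) = 603 \left(\left(8 - 117\right) + 388\right) = 603 \left(-109 + 388\right) = 603 \cdot 279 = 168237$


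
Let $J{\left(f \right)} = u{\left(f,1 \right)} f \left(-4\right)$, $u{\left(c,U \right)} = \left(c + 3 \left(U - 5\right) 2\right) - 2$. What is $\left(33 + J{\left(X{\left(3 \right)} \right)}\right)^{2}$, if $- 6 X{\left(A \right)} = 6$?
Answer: $5625$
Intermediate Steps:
$X{\left(A \right)} = -1$ ($X{\left(A \right)} = \left(- \frac{1}{6}\right) 6 = -1$)
$u{\left(c,U \right)} = -32 + c + 6 U$ ($u{\left(c,U \right)} = \left(c + 3 \left(-5 + U\right) 2\right) - 2 = \left(c + 3 \left(-10 + 2 U\right)\right) - 2 = \left(c + \left(-30 + 6 U\right)\right) - 2 = \left(-30 + c + 6 U\right) - 2 = -32 + c + 6 U$)
$J{\left(f \right)} = - 4 f \left(-26 + f\right)$ ($J{\left(f \right)} = \left(-32 + f + 6 \cdot 1\right) f \left(-4\right) = \left(-32 + f + 6\right) f \left(-4\right) = \left(-26 + f\right) f \left(-4\right) = f \left(-26 + f\right) \left(-4\right) = - 4 f \left(-26 + f\right)$)
$\left(33 + J{\left(X{\left(3 \right)} \right)}\right)^{2} = \left(33 + 4 \left(-1\right) \left(26 - -1\right)\right)^{2} = \left(33 + 4 \left(-1\right) \left(26 + 1\right)\right)^{2} = \left(33 + 4 \left(-1\right) 27\right)^{2} = \left(33 - 108\right)^{2} = \left(-75\right)^{2} = 5625$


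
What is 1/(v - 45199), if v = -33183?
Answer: -1/78382 ≈ -1.2758e-5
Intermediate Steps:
1/(v - 45199) = 1/(-33183 - 45199) = 1/(-78382) = -1/78382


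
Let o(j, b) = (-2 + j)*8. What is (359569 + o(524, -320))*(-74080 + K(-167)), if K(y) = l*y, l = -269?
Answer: -10605712965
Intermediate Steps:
K(y) = -269*y
o(j, b) = -16 + 8*j
(359569 + o(524, -320))*(-74080 + K(-167)) = (359569 + (-16 + 8*524))*(-74080 - 269*(-167)) = (359569 + (-16 + 4192))*(-74080 + 44923) = (359569 + 4176)*(-29157) = 363745*(-29157) = -10605712965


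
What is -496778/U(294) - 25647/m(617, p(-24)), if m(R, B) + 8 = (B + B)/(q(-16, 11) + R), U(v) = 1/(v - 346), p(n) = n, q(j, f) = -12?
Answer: 126284561363/4888 ≈ 2.5836e+7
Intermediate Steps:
U(v) = 1/(-346 + v)
m(R, B) = -8 + 2*B/(-12 + R) (m(R, B) = -8 + (B + B)/(-12 + R) = -8 + (2*B)/(-12 + R) = -8 + 2*B/(-12 + R))
-496778/U(294) - 25647/m(617, p(-24)) = -496778/(1/(-346 + 294)) - 25647*(-12 + 617)/(2*(48 - 24 - 4*617)) = -496778/(1/(-52)) - 25647*605/(2*(48 - 24 - 2468)) = -496778/(-1/52) - 25647/(2*(1/605)*(-2444)) = -496778*(-52) - 25647/(-4888/605) = 25832456 - 25647*(-605/4888) = 25832456 + 15516435/4888 = 126284561363/4888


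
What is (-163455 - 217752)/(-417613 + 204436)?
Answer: 127069/71059 ≈ 1.7882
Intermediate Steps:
(-163455 - 217752)/(-417613 + 204436) = -381207/(-213177) = -381207*(-1/213177) = 127069/71059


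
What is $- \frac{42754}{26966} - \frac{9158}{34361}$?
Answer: $- \frac{858012411}{463289363} \approx -1.852$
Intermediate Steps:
$- \frac{42754}{26966} - \frac{9158}{34361} = \left(-42754\right) \frac{1}{26966} - \frac{9158}{34361} = - \frac{21377}{13483} - \frac{9158}{34361} = - \frac{858012411}{463289363}$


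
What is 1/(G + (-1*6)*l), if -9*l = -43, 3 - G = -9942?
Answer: 3/29749 ≈ 0.00010084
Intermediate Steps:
G = 9945 (G = 3 - 1*(-9942) = 3 + 9942 = 9945)
l = 43/9 (l = -⅑*(-43) = 43/9 ≈ 4.7778)
1/(G + (-1*6)*l) = 1/(9945 - 1*6*(43/9)) = 1/(9945 - 6*43/9) = 1/(9945 - 86/3) = 1/(29749/3) = 3/29749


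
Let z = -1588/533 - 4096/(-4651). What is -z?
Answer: 5202620/2478983 ≈ 2.0987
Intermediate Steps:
z = -5202620/2478983 (z = -1588*1/533 - 4096*(-1/4651) = -1588/533 + 4096/4651 = -5202620/2478983 ≈ -2.0987)
-z = -1*(-5202620/2478983) = 5202620/2478983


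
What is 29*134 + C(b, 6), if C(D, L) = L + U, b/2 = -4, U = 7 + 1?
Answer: 3900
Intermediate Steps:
U = 8
b = -8 (b = 2*(-4) = -8)
C(D, L) = 8 + L (C(D, L) = L + 8 = 8 + L)
29*134 + C(b, 6) = 29*134 + (8 + 6) = 3886 + 14 = 3900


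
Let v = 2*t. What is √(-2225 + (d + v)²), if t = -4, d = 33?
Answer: 40*I ≈ 40.0*I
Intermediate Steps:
v = -8 (v = 2*(-4) = -8)
√(-2225 + (d + v)²) = √(-2225 + (33 - 8)²) = √(-2225 + 25²) = √(-2225 + 625) = √(-1600) = 40*I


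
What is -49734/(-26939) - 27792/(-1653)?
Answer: 276966330/14843389 ≈ 18.659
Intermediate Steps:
-49734/(-26939) - 27792/(-1653) = -49734*(-1/26939) - 27792*(-1/1653) = 49734/26939 + 9264/551 = 276966330/14843389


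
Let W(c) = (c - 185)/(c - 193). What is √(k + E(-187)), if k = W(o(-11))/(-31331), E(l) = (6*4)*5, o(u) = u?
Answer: √1060161814959/93993 ≈ 10.954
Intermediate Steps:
W(c) = (-185 + c)/(-193 + c)
E(l) = 120 (E(l) = 24*5 = 120)
k = -49/1597881 (k = ((-185 - 11)/(-193 - 11))/(-31331) = (-196/(-204))*(-1/31331) = -1/204*(-196)*(-1/31331) = (49/51)*(-1/31331) = -49/1597881 ≈ -3.0666e-5)
√(k + E(-187)) = √(-49/1597881 + 120) = √(191745671/1597881) = √1060161814959/93993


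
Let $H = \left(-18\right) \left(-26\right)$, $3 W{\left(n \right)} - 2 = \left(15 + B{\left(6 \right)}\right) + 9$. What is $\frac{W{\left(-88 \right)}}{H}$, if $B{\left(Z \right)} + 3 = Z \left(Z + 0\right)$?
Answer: $\frac{59}{1404} \approx 0.042023$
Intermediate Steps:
$B{\left(Z \right)} = -3 + Z^{2}$ ($B{\left(Z \right)} = -3 + Z \left(Z + 0\right) = -3 + Z Z = -3 + Z^{2}$)
$W{\left(n \right)} = \frac{59}{3}$ ($W{\left(n \right)} = \frac{2}{3} + \frac{\left(15 - \left(3 - 6^{2}\right)\right) + 9}{3} = \frac{2}{3} + \frac{\left(15 + \left(-3 + 36\right)\right) + 9}{3} = \frac{2}{3} + \frac{\left(15 + 33\right) + 9}{3} = \frac{2}{3} + \frac{48 + 9}{3} = \frac{2}{3} + \frac{1}{3} \cdot 57 = \frac{2}{3} + 19 = \frac{59}{3}$)
$H = 468$
$\frac{W{\left(-88 \right)}}{H} = \frac{59}{3 \cdot 468} = \frac{59}{3} \cdot \frac{1}{468} = \frac{59}{1404}$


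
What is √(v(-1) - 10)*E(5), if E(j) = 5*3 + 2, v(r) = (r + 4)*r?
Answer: 17*I*√13 ≈ 61.294*I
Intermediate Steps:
v(r) = r*(4 + r) (v(r) = (4 + r)*r = r*(4 + r))
E(j) = 17 (E(j) = 15 + 2 = 17)
√(v(-1) - 10)*E(5) = √(-(4 - 1) - 10)*17 = √(-1*3 - 10)*17 = √(-3 - 10)*17 = √(-13)*17 = (I*√13)*17 = 17*I*√13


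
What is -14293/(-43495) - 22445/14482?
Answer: -769254049/629894590 ≈ -1.2212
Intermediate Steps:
-14293/(-43495) - 22445/14482 = -14293*(-1/43495) - 22445*1/14482 = 14293/43495 - 22445/14482 = -769254049/629894590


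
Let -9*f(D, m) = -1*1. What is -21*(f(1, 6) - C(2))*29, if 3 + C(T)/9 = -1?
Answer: -65975/3 ≈ -21992.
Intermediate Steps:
C(T) = -36 (C(T) = -27 + 9*(-1) = -27 - 9 = -36)
f(D, m) = ⅑ (f(D, m) = -(-1)/9 = -⅑*(-1) = ⅑)
-21*(f(1, 6) - C(2))*29 = -21*(⅑ - 1*(-36))*29 = -21*(⅑ + 36)*29 = -21*325/9*29 = -2275/3*29 = -65975/3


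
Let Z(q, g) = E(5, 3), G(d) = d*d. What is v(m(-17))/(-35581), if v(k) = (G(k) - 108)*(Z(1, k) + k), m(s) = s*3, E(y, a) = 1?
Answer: 124650/35581 ≈ 3.5033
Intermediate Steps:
G(d) = d²
m(s) = 3*s
Z(q, g) = 1
v(k) = (1 + k)*(-108 + k²) (v(k) = (k² - 108)*(1 + k) = (-108 + k²)*(1 + k) = (1 + k)*(-108 + k²))
v(m(-17))/(-35581) = (-108 + (3*(-17))² + (3*(-17))³ - 324*(-17))/(-35581) = (-108 + (-51)² + (-51)³ - 108*(-51))*(-1/35581) = (-108 + 2601 - 132651 + 5508)*(-1/35581) = -124650*(-1/35581) = 124650/35581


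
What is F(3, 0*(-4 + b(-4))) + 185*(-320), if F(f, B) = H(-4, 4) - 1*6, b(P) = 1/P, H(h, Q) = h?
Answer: -59210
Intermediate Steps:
F(f, B) = -10 (F(f, B) = -4 - 1*6 = -4 - 6 = -10)
F(3, 0*(-4 + b(-4))) + 185*(-320) = -10 + 185*(-320) = -10 - 59200 = -59210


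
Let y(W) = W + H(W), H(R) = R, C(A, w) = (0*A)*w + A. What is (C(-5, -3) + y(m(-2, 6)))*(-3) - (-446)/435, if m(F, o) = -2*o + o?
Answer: 22631/435 ≈ 52.025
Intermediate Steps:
C(A, w) = A (C(A, w) = 0*w + A = 0 + A = A)
m(F, o) = -o
y(W) = 2*W (y(W) = W + W = 2*W)
(C(-5, -3) + y(m(-2, 6)))*(-3) - (-446)/435 = (-5 + 2*(-1*6))*(-3) - (-446)/435 = (-5 + 2*(-6))*(-3) - (-446)/435 = (-5 - 12)*(-3) - 1*(-446/435) = -17*(-3) + 446/435 = 51 + 446/435 = 22631/435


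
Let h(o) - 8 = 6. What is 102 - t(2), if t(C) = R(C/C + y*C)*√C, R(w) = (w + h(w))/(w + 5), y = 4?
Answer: 102 - 23*√2/14 ≈ 99.677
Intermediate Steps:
h(o) = 14 (h(o) = 8 + 6 = 14)
R(w) = (14 + w)/(5 + w) (R(w) = (w + 14)/(w + 5) = (14 + w)/(5 + w))
t(C) = √C*(15 + 4*C)/(6 + 4*C) (t(C) = ((14 + (C/C + 4*C))/(5 + (C/C + 4*C)))*√C = ((14 + (1 + 4*C))/(5 + (1 + 4*C)))*√C = ((15 + 4*C)/(6 + 4*C))*√C = √C*(15 + 4*C)/(6 + 4*C))
102 - t(2) = 102 - √2*(15 + 4*2)/(2*(3 + 2*2)) = 102 - √2*(15 + 8)/(2*(3 + 4)) = 102 - √2*23/(2*7) = 102 - 23*√2/14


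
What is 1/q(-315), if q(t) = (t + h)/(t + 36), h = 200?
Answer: 279/115 ≈ 2.4261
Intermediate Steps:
q(t) = (200 + t)/(36 + t) (q(t) = (t + 200)/(t + 36) = (200 + t)/(36 + t))
1/q(-315) = 1/((200 - 315)/(36 - 315)) = 1/(-115/(-279)) = 1/(-1/279*(-115)) = 1/(115/279) = 279/115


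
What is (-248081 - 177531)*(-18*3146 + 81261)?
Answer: -10484100396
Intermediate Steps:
(-248081 - 177531)*(-18*3146 + 81261) = -425612*(-56628 + 81261) = -425612*24633 = -10484100396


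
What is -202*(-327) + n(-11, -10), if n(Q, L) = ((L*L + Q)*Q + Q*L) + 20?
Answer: 65205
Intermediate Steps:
n(Q, L) = 20 + L*Q + Q*(Q + L²) (n(Q, L) = ((L² + Q)*Q + L*Q) + 20 = ((Q + L²)*Q + L*Q) + 20 = (Q*(Q + L²) + L*Q) + 20 = (L*Q + Q*(Q + L²)) + 20 = 20 + L*Q + Q*(Q + L²))
-202*(-327) + n(-11, -10) = -202*(-327) + (20 + (-11)² - 10*(-11) - 11*(-10)²) = 66054 + (20 + 121 + 110 - 11*100) = 66054 + (20 + 121 + 110 - 1100) = 66054 - 849 = 65205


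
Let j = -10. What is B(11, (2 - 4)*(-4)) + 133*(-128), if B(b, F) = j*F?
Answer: -17104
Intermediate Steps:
B(b, F) = -10*F
B(11, (2 - 4)*(-4)) + 133*(-128) = -10*(2 - 4)*(-4) + 133*(-128) = -(-20)*(-4) - 17024 = -10*8 - 17024 = -80 - 17024 = -17104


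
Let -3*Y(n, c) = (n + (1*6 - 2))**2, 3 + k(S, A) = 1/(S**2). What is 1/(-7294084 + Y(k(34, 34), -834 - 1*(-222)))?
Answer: -4009008/29242042447321 ≈ -1.3710e-7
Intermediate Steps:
k(S, A) = -3 + S**(-2) (k(S, A) = -3 + 1/(S**2) = -3 + S**(-2))
Y(n, c) = -(4 + n)**2/3 (Y(n, c) = -(n + (1*6 - 2))**2/3 = -(n + (6 - 2))**2/3 = -(n + 4)**2/3 = -(4 + n)**2/3)
1/(-7294084 + Y(k(34, 34), -834 - 1*(-222))) = 1/(-7294084 - (4 + (-3 + 34**(-2)))**2/3) = 1/(-7294084 - (4 + (-3 + 1/1156))**2/3) = 1/(-7294084 - (4 - 3467/1156)**2/3) = 1/(-7294084 - (1157/1156)**2/3) = 1/(-7294084 - 1/3*1338649/1336336) = 1/(-7294084 - 1338649/4009008) = 1/(-29242042447321/4009008) = -4009008/29242042447321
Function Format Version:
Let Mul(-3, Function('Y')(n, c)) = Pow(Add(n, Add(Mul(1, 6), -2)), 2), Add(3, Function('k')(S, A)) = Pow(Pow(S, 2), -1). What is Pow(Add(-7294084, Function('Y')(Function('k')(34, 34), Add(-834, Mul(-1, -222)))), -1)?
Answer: Rational(-4009008, 29242042447321) ≈ -1.3710e-7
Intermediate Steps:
Function('k')(S, A) = Add(-3, Pow(S, -2)) (Function('k')(S, A) = Add(-3, Pow(Pow(S, 2), -1)) = Add(-3, Pow(S, -2)))
Function('Y')(n, c) = Mul(Rational(-1, 3), Pow(Add(4, n), 2)) (Function('Y')(n, c) = Mul(Rational(-1, 3), Pow(Add(n, Add(Mul(1, 6), -2)), 2)) = Mul(Rational(-1, 3), Pow(Add(n, Add(6, -2)), 2)) = Mul(Rational(-1, 3), Pow(Add(n, 4), 2)) = Mul(Rational(-1, 3), Pow(Add(4, n), 2)))
Pow(Add(-7294084, Function('Y')(Function('k')(34, 34), Add(-834, Mul(-1, -222)))), -1) = Pow(Add(-7294084, Mul(Rational(-1, 3), Pow(Add(4, Add(-3, Pow(34, -2))), 2))), -1) = Pow(Add(-7294084, Mul(Rational(-1, 3), Pow(Add(4, Add(-3, Rational(1, 1156))), 2))), -1) = Pow(Add(-7294084, Mul(Rational(-1, 3), Pow(Add(4, Rational(-3467, 1156)), 2))), -1) = Pow(Add(-7294084, Mul(Rational(-1, 3), Pow(Rational(1157, 1156), 2))), -1) = Pow(Add(-7294084, Mul(Rational(-1, 3), Rational(1338649, 1336336))), -1) = Pow(Add(-7294084, Rational(-1338649, 4009008)), -1) = Pow(Rational(-29242042447321, 4009008), -1) = Rational(-4009008, 29242042447321)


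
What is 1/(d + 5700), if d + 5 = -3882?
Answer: 1/1813 ≈ 0.00055157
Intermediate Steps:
d = -3887 (d = -5 - 3882 = -3887)
1/(d + 5700) = 1/(-3887 + 5700) = 1/1813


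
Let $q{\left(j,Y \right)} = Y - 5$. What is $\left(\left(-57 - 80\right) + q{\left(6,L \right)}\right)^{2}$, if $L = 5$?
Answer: $18769$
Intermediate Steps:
$q{\left(j,Y \right)} = -5 + Y$
$\left(\left(-57 - 80\right) + q{\left(6,L \right)}\right)^{2} = \left(\left(-57 - 80\right) + \left(-5 + 5\right)\right)^{2} = \left(\left(-57 - 80\right) + 0\right)^{2} = \left(-137 + 0\right)^{2} = \left(-137\right)^{2} = 18769$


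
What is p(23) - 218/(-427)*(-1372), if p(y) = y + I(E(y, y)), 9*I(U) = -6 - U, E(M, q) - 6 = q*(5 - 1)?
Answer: -378269/549 ≈ -689.01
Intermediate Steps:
E(M, q) = 6 + 4*q (E(M, q) = 6 + q*(5 - 1) = 6 + q*4 = 6 + 4*q)
I(U) = -⅔ - U/9 (I(U) = (-6 - U)/9 = -⅔ - U/9)
p(y) = -4/3 + 5*y/9 (p(y) = y + (-⅔ - (6 + 4*y)/9) = y + (-⅔ + (-⅔ - 4*y/9)) = y + (-4/3 - 4*y/9) = -4/3 + 5*y/9)
p(23) - 218/(-427)*(-1372) = (-4/3 + (5/9)*23) - 218/(-427)*(-1372) = (-4/3 + 115/9) - 218*(-1/427)*(-1372) = 103/9 + (218/427)*(-1372) = 103/9 - 42728/61 = -378269/549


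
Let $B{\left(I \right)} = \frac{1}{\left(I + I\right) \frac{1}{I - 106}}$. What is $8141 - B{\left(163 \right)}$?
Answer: $\frac{2653909}{326} \approx 8140.8$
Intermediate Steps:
$B{\left(I \right)} = \frac{-106 + I}{2 I}$ ($B{\left(I \right)} = \frac{1}{2 I \frac{1}{-106 + I}} = \frac{-106 + I}{2 I}$)
$8141 - B{\left(163 \right)} = 8141 - \frac{-106 + 163}{2 \cdot 163} = 8141 - \frac{1}{2} \cdot \frac{1}{163} \cdot 57 = 8141 - \frac{57}{326} = \frac{2653909}{326}$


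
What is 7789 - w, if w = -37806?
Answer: 45595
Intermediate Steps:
7789 - w = 7789 - 1*(-37806) = 7789 + 37806 = 45595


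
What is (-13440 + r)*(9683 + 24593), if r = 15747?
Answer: 79074732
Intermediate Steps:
(-13440 + r)*(9683 + 24593) = (-13440 + 15747)*(9683 + 24593) = 2307*34276 = 79074732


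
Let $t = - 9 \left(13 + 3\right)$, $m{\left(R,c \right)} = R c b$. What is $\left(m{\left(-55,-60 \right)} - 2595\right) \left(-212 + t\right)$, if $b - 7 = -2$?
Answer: $-4950180$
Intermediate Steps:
$b = 5$ ($b = 7 - 2 = 5$)
$m{\left(R,c \right)} = 5 R c$ ($m{\left(R,c \right)} = R c 5 = 5 R c$)
$t = -144$ ($t = \left(-9\right) 16 = -144$)
$\left(m{\left(-55,-60 \right)} - 2595\right) \left(-212 + t\right) = \left(5 \left(-55\right) \left(-60\right) - 2595\right) \left(-212 - 144\right) = \left(16500 - 2595\right) \left(-356\right) = 13905 \left(-356\right) = -4950180$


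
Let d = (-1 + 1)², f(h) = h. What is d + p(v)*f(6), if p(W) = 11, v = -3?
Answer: 66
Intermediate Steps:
d = 0 (d = 0² = 0)
d + p(v)*f(6) = 0 + 11*6 = 0 + 66 = 66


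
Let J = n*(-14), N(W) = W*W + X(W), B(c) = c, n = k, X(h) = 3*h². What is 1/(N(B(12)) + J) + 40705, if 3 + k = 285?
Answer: 137257259/3372 ≈ 40705.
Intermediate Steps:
k = 282 (k = -3 + 285 = 282)
n = 282
N(W) = 4*W² (N(W) = W*W + 3*W² = W² + 3*W² = 4*W²)
J = -3948 (J = 282*(-14) = -3948)
1/(N(B(12)) + J) + 40705 = 1/(4*12² - 3948) + 40705 = 1/(4*144 - 3948) + 40705 = 1/(576 - 3948) + 40705 = 1/(-3372) + 40705 = -1/3372 + 40705 = 137257259/3372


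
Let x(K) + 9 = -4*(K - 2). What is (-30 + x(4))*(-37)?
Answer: 1739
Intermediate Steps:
x(K) = -1 - 4*K (x(K) = -9 - 4*(K - 2) = -9 - 4*(-2 + K) = -9 + (8 - 4*K) = -1 - 4*K)
(-30 + x(4))*(-37) = (-30 + (-1 - 4*4))*(-37) = (-30 + (-1 - 16))*(-37) = (-30 - 17)*(-37) = -47*(-37) = 1739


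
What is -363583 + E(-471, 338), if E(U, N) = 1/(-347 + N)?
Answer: -3272248/9 ≈ -3.6358e+5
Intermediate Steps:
-363583 + E(-471, 338) = -363583 + 1/(-347 + 338) = -363583 + 1/(-9) = -363583 - ⅑ = -3272248/9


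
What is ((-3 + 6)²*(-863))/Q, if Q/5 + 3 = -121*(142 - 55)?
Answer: 863/5850 ≈ 0.14752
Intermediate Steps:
Q = -52650 (Q = -15 + 5*(-121*(142 - 55)) = -15 + 5*(-121*87) = -15 + 5*(-10527) = -15 - 52635 = -52650)
((-3 + 6)²*(-863))/Q = ((-3 + 6)²*(-863))/(-52650) = (3²*(-863))*(-1/52650) = (9*(-863))*(-1/52650) = -7767*(-1/52650) = 863/5850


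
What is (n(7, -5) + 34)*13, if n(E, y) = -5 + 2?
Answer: 403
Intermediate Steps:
n(E, y) = -3
(n(7, -5) + 34)*13 = (-3 + 34)*13 = 31*13 = 403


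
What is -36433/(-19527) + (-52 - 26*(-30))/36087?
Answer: 6420161/3404207 ≈ 1.8859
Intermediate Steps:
-36433/(-19527) + (-52 - 26*(-30))/36087 = -36433*(-1/19527) + (-52 + 780)*(1/36087) = 36433/19527 + 728*(1/36087) = 36433/19527 + 728/36087 = 6420161/3404207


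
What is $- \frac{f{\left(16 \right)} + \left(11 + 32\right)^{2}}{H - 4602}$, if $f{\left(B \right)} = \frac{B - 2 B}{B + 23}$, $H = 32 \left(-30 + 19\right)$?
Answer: $\frac{72095}{193206} \approx 0.37315$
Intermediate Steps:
$H = -352$ ($H = 32 \left(-11\right) = -352$)
$f{\left(B \right)} = - \frac{B}{23 + B}$ ($f{\left(B \right)} = \frac{\left(-1\right) B}{23 + B} = - \frac{B}{23 + B}$)
$- \frac{f{\left(16 \right)} + \left(11 + 32\right)^{2}}{H - 4602} = - \frac{\left(-1\right) 16 \frac{1}{23 + 16} + \left(11 + 32\right)^{2}}{-352 - 4602} = - \frac{\left(-1\right) 16 \cdot \frac{1}{39} + 43^{2}}{-4954} = - \frac{\left(\left(-1\right) 16 \cdot \frac{1}{39} + 1849\right) \left(-1\right)}{4954} = - \frac{\left(- \frac{16}{39} + 1849\right) \left(-1\right)}{4954} = - \frac{72095 \left(-1\right)}{39 \cdot 4954} = \left(-1\right) \left(- \frac{72095}{193206}\right) = \frac{72095}{193206}$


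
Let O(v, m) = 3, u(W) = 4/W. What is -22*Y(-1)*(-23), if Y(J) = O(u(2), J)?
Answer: 1518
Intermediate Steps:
Y(J) = 3
-22*Y(-1)*(-23) = -22*3*(-23) = -66*(-23) = 1518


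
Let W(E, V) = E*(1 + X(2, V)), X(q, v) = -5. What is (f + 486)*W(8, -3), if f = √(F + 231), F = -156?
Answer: -15552 - 160*√3 ≈ -15829.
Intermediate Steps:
W(E, V) = -4*E (W(E, V) = E*(1 - 5) = E*(-4) = -4*E)
f = 5*√3 (f = √(-156 + 231) = √75 = 5*√3 ≈ 8.6602)
(f + 486)*W(8, -3) = (5*√3 + 486)*(-4*8) = (486 + 5*√3)*(-32) = -15552 - 160*√3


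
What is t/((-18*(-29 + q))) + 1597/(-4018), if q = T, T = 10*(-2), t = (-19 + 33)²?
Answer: -6337/36162 ≈ -0.17524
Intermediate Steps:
t = 196 (t = 14² = 196)
T = -20
q = -20
t/((-18*(-29 + q))) + 1597/(-4018) = 196/((-18*(-29 - 20))) + 1597/(-4018) = 196/((-18*(-49))) + 1597*(-1/4018) = 196/882 - 1597/4018 = 196*(1/882) - 1597/4018 = 2/9 - 1597/4018 = -6337/36162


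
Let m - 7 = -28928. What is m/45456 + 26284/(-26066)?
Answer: -974310145/592428048 ≈ -1.6446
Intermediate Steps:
m = -28921 (m = 7 - 28928 = -28921)
m/45456 + 26284/(-26066) = -28921/45456 + 26284/(-26066) = -28921*1/45456 + 26284*(-1/26066) = -28921/45456 - 13142/13033 = -974310145/592428048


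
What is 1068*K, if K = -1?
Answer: -1068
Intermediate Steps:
1068*K = 1068*(-1) = -1068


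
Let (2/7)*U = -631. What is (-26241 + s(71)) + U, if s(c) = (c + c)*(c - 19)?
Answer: -42131/2 ≈ -21066.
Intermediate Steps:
U = -4417/2 (U = (7/2)*(-631) = -4417/2 ≈ -2208.5)
s(c) = 2*c*(-19 + c) (s(c) = (2*c)*(-19 + c) = 2*c*(-19 + c))
(-26241 + s(71)) + U = (-26241 + 2*71*(-19 + 71)) - 4417/2 = (-26241 + 2*71*52) - 4417/2 = (-26241 + 7384) - 4417/2 = -18857 - 4417/2 = -42131/2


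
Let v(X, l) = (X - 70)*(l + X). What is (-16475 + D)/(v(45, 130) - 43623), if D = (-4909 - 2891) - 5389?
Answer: 144/233 ≈ 0.61803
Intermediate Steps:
v(X, l) = (-70 + X)*(X + l)
D = -13189 (D = -7800 - 5389 = -13189)
(-16475 + D)/(v(45, 130) - 43623) = (-16475 - 13189)/((45**2 - 70*45 - 70*130 + 45*130) - 43623) = -29664/((2025 - 3150 - 9100 + 5850) - 43623) = -29664/(-4375 - 43623) = -29664/(-47998) = -29664*(-1/47998) = 144/233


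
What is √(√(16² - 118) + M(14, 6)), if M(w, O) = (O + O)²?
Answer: √(144 + √138) ≈ 12.480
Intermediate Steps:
M(w, O) = 4*O² (M(w, O) = (2*O)² = 4*O²)
√(√(16² - 118) + M(14, 6)) = √(√(16² - 118) + 4*6²) = √(√(256 - 118) + 4*36) = √(√138 + 144) = √(144 + √138)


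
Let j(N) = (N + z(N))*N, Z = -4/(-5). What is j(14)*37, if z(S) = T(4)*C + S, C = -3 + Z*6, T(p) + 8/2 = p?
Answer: 14504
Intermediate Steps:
T(p) = -4 + p
Z = ⅘ (Z = -4*(-⅕) = ⅘ ≈ 0.80000)
C = 9/5 (C = -3 + (⅘)*6 = -3 + 24/5 = 9/5 ≈ 1.8000)
z(S) = S (z(S) = (-4 + 4)*(9/5) + S = 0*(9/5) + S = 0 + S = S)
j(N) = 2*N² (j(N) = (N + N)*N = (2*N)*N = 2*N²)
j(14)*37 = (2*14²)*37 = (2*196)*37 = 392*37 = 14504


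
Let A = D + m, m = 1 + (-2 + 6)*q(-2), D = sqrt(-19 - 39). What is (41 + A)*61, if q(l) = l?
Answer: 2074 + 61*I*sqrt(58) ≈ 2074.0 + 464.56*I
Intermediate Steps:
D = I*sqrt(58) (D = sqrt(-58) = I*sqrt(58) ≈ 7.6158*I)
m = -7 (m = 1 + (-2 + 6)*(-2) = 1 + 4*(-2) = 1 - 8 = -7)
A = -7 + I*sqrt(58) (A = I*sqrt(58) - 7 = -7 + I*sqrt(58) ≈ -7.0 + 7.6158*I)
(41 + A)*61 = (41 + (-7 + I*sqrt(58)))*61 = (34 + I*sqrt(58))*61 = 2074 + 61*I*sqrt(58)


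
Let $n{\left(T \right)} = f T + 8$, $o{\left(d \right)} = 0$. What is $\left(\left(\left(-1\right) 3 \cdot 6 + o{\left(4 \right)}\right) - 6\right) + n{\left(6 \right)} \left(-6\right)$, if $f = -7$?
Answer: $180$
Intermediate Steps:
$n{\left(T \right)} = 8 - 7 T$ ($n{\left(T \right)} = - 7 T + 8 = 8 - 7 T$)
$\left(\left(\left(-1\right) 3 \cdot 6 + o{\left(4 \right)}\right) - 6\right) + n{\left(6 \right)} \left(-6\right) = \left(\left(\left(-1\right) 3 \cdot 6 + 0\right) - 6\right) + \left(8 - 42\right) \left(-6\right) = \left(\left(\left(-3\right) 6 + 0\right) - 6\right) + \left(8 - 42\right) \left(-6\right) = \left(\left(-18 + 0\right) - 6\right) - -204 = \left(-18 - 6\right) + 204 = -24 + 204 = 180$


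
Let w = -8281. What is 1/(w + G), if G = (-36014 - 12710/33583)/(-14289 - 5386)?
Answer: -660745525/5470424221653 ≈ -0.00012079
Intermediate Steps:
G = 1209470872/660745525 (G = (-36014 - 12710*1/33583)/(-19675) = (-36014 - 12710/33583)*(-1/19675) = -1209470872/33583*(-1/19675) = 1209470872/660745525 ≈ 1.8305)
1/(w + G) = 1/(-8281 + 1209470872/660745525) = 1/(-5470424221653/660745525) = -660745525/5470424221653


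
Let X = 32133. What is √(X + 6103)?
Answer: 22*√79 ≈ 195.54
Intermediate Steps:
√(X + 6103) = √(32133 + 6103) = √38236 = 22*√79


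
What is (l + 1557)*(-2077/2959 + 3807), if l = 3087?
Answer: 52304610384/2959 ≈ 1.7676e+7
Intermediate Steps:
(l + 1557)*(-2077/2959 + 3807) = (3087 + 1557)*(-2077/2959 + 3807) = 4644*(-2077*1/2959 + 3807) = 4644*(-2077/2959 + 3807) = 4644*(11262836/2959) = 52304610384/2959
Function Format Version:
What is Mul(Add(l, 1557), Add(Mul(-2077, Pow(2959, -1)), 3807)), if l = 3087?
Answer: Rational(52304610384, 2959) ≈ 1.7676e+7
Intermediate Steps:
Mul(Add(l, 1557), Add(Mul(-2077, Pow(2959, -1)), 3807)) = Mul(Add(3087, 1557), Add(Mul(-2077, Pow(2959, -1)), 3807)) = Mul(4644, Add(Mul(-2077, Rational(1, 2959)), 3807)) = Mul(4644, Add(Rational(-2077, 2959), 3807)) = Mul(4644, Rational(11262836, 2959)) = Rational(52304610384, 2959)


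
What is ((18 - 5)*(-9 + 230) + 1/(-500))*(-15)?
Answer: -4309497/100 ≈ -43095.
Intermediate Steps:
((18 - 5)*(-9 + 230) + 1/(-500))*(-15) = (13*221 - 1/500)*(-15) = (2873 - 1/500)*(-15) = (1436499/500)*(-15) = -4309497/100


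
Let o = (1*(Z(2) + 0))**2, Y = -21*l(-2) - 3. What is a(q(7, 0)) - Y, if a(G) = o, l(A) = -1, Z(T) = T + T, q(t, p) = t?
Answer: -2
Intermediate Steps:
Z(T) = 2*T
Y = 18 (Y = -21*(-1) - 3 = 21 - 3 = 18)
o = 16 (o = (1*(2*2 + 0))**2 = (1*(4 + 0))**2 = (1*4)**2 = 4**2 = 16)
a(G) = 16
a(q(7, 0)) - Y = 16 - 1*18 = 16 - 18 = -2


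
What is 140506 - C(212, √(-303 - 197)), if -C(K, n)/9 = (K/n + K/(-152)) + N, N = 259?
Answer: 5427329/38 - 954*I*√5/25 ≈ 1.4282e+5 - 85.328*I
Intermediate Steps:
C(K, n) = -2331 + 9*K/152 - 9*K/n (C(K, n) = -9*((K/n + K/(-152)) + 259) = -9*((K/n + K*(-1/152)) + 259) = -9*((K/n - K/152) + 259) = -9*((-K/152 + K/n) + 259) = -9*(259 - K/152 + K/n) = -2331 + 9*K/152 - 9*K/n)
140506 - C(212, √(-303 - 197)) = 140506 - (-2331 + (9/152)*212 - 9*212/√(-303 - 197)) = 140506 - (-2331 + 477/38 - 9*212/√(-500)) = 140506 - (-2331 + 477/38 - 9*212/10*I*√5) = 140506 - (-2331 + 477/38 - 9*212*(-I*√5/50)) = 140506 - (-2331 + 477/38 + 954*I*√5/25) = 140506 - (-88101/38 + 954*I*√5/25) = 140506 + (88101/38 - 954*I*√5/25) = 5427329/38 - 954*I*√5/25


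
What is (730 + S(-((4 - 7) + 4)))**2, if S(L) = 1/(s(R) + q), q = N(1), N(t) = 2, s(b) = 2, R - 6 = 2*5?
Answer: 8532241/16 ≈ 5.3327e+5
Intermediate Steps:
R = 16 (R = 6 + 2*5 = 6 + 10 = 16)
q = 2
S(L) = 1/4 (S(L) = 1/(2 + 2) = 1/4)
(730 + S(-((4 - 7) + 4)))**2 = (730 + 1/4)**2 = (2921/4)**2 = 8532241/16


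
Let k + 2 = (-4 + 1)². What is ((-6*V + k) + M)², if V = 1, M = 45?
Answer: 2116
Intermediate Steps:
k = 7 (k = -2 + (-4 + 1)² = -2 + (-3)² = -2 + 9 = 7)
((-6*V + k) + M)² = ((-6*1 + 7) + 45)² = ((-6 + 7) + 45)² = (1 + 45)² = 46² = 2116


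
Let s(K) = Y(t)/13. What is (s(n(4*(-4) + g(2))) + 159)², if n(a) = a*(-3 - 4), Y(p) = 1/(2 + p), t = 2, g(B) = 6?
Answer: 68376361/2704 ≈ 25287.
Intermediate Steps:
n(a) = -7*a (n(a) = a*(-7) = -7*a)
s(K) = 1/52 (s(K) = 1/((2 + 2)*13) = (1/13)/4 = (¼)*(1/13) = 1/52)
(s(n(4*(-4) + g(2))) + 159)² = (1/52 + 159)² = (8269/52)² = 68376361/2704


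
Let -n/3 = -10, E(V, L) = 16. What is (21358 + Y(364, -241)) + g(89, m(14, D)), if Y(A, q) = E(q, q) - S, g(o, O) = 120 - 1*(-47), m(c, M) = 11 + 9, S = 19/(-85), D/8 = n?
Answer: 1831004/85 ≈ 21541.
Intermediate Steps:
n = 30 (n = -3*(-10) = 30)
D = 240 (D = 8*30 = 240)
S = -19/85 (S = 19*(-1/85) = -19/85 ≈ -0.22353)
m(c, M) = 20
g(o, O) = 167 (g(o, O) = 120 + 47 = 167)
Y(A, q) = 1379/85 (Y(A, q) = 16 - 1*(-19/85) = 16 + 19/85 = 1379/85)
(21358 + Y(364, -241)) + g(89, m(14, D)) = (21358 + 1379/85) + 167 = 1816809/85 + 167 = 1831004/85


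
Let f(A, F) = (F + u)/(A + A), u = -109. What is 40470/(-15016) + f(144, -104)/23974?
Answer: -11642866627/4319923008 ≈ -2.6952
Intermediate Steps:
f(A, F) = (-109 + F)/(2*A) (f(A, F) = (F - 109)/(A + A) = (-109 + F)/((2*A)) = (-109 + F)*(1/(2*A)) = (-109 + F)/(2*A))
40470/(-15016) + f(144, -104)/23974 = 40470/(-15016) + ((½)*(-109 - 104)/144)/23974 = 40470*(-1/15016) + ((½)*(1/144)*(-213))*(1/23974) = -20235/7508 - 71/96*1/23974 = -20235/7508 - 71/2301504 = -11642866627/4319923008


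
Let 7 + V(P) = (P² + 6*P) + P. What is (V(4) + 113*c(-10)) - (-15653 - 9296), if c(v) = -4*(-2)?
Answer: 25890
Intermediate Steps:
c(v) = 8
V(P) = -7 + P² + 7*P (V(P) = -7 + ((P² + 6*P) + P) = -7 + (P² + 7*P) = -7 + P² + 7*P)
(V(4) + 113*c(-10)) - (-15653 - 9296) = ((-7 + 4² + 7*4) + 113*8) - (-15653 - 9296) = ((-7 + 16 + 28) + 904) - 1*(-24949) = (37 + 904) + 24949 = 941 + 24949 = 25890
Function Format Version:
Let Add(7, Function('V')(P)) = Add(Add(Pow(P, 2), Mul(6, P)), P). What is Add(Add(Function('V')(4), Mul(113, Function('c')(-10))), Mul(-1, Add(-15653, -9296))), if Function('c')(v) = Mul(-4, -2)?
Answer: 25890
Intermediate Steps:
Function('c')(v) = 8
Function('V')(P) = Add(-7, Pow(P, 2), Mul(7, P)) (Function('V')(P) = Add(-7, Add(Add(Pow(P, 2), Mul(6, P)), P)) = Add(-7, Add(Pow(P, 2), Mul(7, P))) = Add(-7, Pow(P, 2), Mul(7, P)))
Add(Add(Function('V')(4), Mul(113, Function('c')(-10))), Mul(-1, Add(-15653, -9296))) = Add(Add(Add(-7, Pow(4, 2), Mul(7, 4)), Mul(113, 8)), Mul(-1, Add(-15653, -9296))) = Add(Add(Add(-7, 16, 28), 904), Mul(-1, -24949)) = Add(Add(37, 904), 24949) = Add(941, 24949) = 25890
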